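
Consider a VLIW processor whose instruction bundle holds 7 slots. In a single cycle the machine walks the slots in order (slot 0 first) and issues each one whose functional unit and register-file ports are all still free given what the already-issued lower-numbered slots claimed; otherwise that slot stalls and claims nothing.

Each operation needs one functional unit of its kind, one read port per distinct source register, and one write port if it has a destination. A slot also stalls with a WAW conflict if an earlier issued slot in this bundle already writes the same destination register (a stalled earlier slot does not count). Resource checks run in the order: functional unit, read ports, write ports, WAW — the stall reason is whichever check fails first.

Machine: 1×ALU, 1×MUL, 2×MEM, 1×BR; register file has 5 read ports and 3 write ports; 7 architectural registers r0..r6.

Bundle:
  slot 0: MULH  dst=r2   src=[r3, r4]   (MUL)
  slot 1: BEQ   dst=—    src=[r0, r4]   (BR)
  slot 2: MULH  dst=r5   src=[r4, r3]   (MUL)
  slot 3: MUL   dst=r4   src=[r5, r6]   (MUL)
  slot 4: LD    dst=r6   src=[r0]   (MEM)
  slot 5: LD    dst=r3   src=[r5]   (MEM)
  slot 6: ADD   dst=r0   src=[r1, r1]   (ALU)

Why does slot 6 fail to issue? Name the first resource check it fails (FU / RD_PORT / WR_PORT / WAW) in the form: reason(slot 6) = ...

(0) want 1×MUL +2rd +1wr — yes → AL1|MU0|ME2|BR1|rd3|wr2
(1) want 1×BR +2rd +0wr — yes → AL1|MU0|ME2|BR0|rd1|wr2
(2) want 1×MUL +2rd +1wr — FU → AL1|MU0|ME2|BR0|rd1|wr2
(3) want 1×MUL +2rd +1wr — FU → AL1|MU0|ME2|BR0|rd1|wr2
(4) want 1×MEM +1rd +1wr — yes → AL1|MU0|ME1|BR0|rd0|wr1
(5) want 1×MEM +1rd +1wr — RD_PORT → AL1|MU0|ME1|BR0|rd0|wr1
(6) want 1×ALU +1rd +1wr — RD_PORT → AL1|MU0|ME1|BR0|rd0|wr1

reason(slot 6) = RD_PORT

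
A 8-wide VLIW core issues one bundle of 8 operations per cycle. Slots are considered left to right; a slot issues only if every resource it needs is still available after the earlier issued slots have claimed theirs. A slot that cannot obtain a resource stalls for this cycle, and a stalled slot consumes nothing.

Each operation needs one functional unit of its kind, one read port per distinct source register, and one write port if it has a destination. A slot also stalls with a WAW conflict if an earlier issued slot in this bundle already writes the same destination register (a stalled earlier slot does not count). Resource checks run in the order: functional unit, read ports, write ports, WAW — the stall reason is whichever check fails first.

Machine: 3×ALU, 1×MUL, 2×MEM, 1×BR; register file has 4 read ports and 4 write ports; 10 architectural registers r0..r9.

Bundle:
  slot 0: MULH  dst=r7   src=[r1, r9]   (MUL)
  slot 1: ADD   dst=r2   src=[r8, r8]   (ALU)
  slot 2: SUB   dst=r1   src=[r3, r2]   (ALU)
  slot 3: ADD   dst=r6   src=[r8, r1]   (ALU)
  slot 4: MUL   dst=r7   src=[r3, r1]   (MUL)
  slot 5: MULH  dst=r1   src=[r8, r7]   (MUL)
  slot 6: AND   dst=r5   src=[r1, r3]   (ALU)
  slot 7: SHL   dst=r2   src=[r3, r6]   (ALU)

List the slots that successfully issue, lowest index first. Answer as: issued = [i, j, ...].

issued = [0, 1]

  0. MUL→r7 ⇒ go  {3A/0Mu/2Ld/1B | 2r 3w}
  1. ALU→r2 ⇒ go  {2A/0Mu/2Ld/1B | 1r 2w}
  2. ALU→r1 ⇒ no(RD_PORT)  {2A/0Mu/2Ld/1B | 1r 2w}
  3. ALU→r6 ⇒ no(RD_PORT)  {2A/0Mu/2Ld/1B | 1r 2w}
  4. MUL→r7 ⇒ no(FU)  {2A/0Mu/2Ld/1B | 1r 2w}
  5. MUL→r1 ⇒ no(FU)  {2A/0Mu/2Ld/1B | 1r 2w}
  6. ALU→r5 ⇒ no(RD_PORT)  {2A/0Mu/2Ld/1B | 1r 2w}
  7. ALU→r2 ⇒ no(RD_PORT)  {2A/0Mu/2Ld/1B | 1r 2w}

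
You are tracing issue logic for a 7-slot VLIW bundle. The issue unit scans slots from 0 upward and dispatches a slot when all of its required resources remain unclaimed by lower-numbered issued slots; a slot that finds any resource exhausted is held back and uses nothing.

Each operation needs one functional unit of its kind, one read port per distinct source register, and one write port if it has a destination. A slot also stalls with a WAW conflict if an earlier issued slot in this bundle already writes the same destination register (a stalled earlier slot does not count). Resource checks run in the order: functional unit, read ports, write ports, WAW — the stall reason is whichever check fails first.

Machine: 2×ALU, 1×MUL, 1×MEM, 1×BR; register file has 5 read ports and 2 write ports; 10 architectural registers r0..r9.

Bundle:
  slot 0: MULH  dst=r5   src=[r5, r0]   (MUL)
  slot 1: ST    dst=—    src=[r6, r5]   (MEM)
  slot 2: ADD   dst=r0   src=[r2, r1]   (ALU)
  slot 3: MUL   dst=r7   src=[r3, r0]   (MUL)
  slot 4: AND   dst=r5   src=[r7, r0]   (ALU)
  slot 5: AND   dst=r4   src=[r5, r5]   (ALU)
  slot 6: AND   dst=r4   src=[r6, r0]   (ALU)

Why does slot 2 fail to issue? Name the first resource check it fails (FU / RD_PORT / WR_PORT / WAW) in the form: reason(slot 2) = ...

reason(slot 2) = RD_PORT

(0) want 1×MUL +2rd +1wr — yes → AL2|MU0|ME1|BR1|rd3|wr1
(1) want 1×MEM +2rd +0wr — yes → AL2|MU0|ME0|BR1|rd1|wr1
(2) want 1×ALU +2rd +1wr — RD_PORT → AL2|MU0|ME0|BR1|rd1|wr1
(3) want 1×MUL +2rd +1wr — FU → AL2|MU0|ME0|BR1|rd1|wr1
(4) want 1×ALU +2rd +1wr — RD_PORT → AL2|MU0|ME0|BR1|rd1|wr1
(5) want 1×ALU +1rd +1wr — yes → AL1|MU0|ME0|BR1|rd0|wr0
(6) want 1×ALU +2rd +1wr — RD_PORT → AL1|MU0|ME0|BR1|rd0|wr0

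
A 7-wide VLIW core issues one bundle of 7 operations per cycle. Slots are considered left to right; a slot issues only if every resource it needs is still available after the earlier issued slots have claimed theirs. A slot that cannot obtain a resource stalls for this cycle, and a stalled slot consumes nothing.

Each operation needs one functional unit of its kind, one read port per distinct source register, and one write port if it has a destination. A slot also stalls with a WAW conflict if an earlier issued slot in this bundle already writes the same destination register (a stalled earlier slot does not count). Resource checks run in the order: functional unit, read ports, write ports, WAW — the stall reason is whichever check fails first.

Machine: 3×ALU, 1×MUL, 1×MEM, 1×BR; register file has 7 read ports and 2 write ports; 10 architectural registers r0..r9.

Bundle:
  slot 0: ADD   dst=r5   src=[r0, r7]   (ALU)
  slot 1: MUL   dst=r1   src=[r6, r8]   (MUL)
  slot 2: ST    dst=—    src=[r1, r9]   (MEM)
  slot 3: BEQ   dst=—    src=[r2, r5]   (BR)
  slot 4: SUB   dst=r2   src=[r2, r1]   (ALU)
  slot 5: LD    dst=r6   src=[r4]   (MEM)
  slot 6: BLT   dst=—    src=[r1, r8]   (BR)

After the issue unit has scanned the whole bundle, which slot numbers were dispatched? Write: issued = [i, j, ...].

slot 0 (ALU): ISSUE — free A2,Mu1,Ld1,B1 rp5 wp1
slot 1 (MUL): ISSUE — free A2,Mu0,Ld1,B1 rp3 wp0
slot 2 (MEM): ISSUE — free A2,Mu0,Ld0,B1 rp1 wp0
slot 3 (BR): stall RD_PORT — free A2,Mu0,Ld0,B1 rp1 wp0
slot 4 (ALU): stall RD_PORT — free A2,Mu0,Ld0,B1 rp1 wp0
slot 5 (MEM): stall FU — free A2,Mu0,Ld0,B1 rp1 wp0
slot 6 (BR): stall RD_PORT — free A2,Mu0,Ld0,B1 rp1 wp0

issued = [0, 1, 2]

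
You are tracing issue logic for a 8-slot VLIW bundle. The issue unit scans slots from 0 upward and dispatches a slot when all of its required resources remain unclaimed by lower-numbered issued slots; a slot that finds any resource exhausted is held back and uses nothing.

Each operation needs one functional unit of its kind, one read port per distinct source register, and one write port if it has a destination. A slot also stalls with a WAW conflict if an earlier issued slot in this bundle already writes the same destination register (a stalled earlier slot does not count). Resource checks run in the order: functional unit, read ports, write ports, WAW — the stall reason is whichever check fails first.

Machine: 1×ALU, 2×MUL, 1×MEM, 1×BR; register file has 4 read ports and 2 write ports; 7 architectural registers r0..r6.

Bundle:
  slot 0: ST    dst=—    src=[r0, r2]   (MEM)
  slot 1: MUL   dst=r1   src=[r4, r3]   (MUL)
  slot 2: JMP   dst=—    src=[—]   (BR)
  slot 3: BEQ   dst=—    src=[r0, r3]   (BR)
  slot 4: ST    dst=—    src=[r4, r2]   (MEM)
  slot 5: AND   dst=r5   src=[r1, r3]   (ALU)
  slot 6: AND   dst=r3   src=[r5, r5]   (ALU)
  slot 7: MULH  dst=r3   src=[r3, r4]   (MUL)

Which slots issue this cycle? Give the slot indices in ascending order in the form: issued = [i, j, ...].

issued = [0, 1, 2]

slot 0 (MEM): ISSUE — free A1,Mu2,Ld0,B1 rp2 wp2
slot 1 (MUL): ISSUE — free A1,Mu1,Ld0,B1 rp0 wp1
slot 2 (BR): ISSUE — free A1,Mu1,Ld0,B0 rp0 wp1
slot 3 (BR): stall FU — free A1,Mu1,Ld0,B0 rp0 wp1
slot 4 (MEM): stall FU — free A1,Mu1,Ld0,B0 rp0 wp1
slot 5 (ALU): stall RD_PORT — free A1,Mu1,Ld0,B0 rp0 wp1
slot 6 (ALU): stall RD_PORT — free A1,Mu1,Ld0,B0 rp0 wp1
slot 7 (MUL): stall RD_PORT — free A1,Mu1,Ld0,B0 rp0 wp1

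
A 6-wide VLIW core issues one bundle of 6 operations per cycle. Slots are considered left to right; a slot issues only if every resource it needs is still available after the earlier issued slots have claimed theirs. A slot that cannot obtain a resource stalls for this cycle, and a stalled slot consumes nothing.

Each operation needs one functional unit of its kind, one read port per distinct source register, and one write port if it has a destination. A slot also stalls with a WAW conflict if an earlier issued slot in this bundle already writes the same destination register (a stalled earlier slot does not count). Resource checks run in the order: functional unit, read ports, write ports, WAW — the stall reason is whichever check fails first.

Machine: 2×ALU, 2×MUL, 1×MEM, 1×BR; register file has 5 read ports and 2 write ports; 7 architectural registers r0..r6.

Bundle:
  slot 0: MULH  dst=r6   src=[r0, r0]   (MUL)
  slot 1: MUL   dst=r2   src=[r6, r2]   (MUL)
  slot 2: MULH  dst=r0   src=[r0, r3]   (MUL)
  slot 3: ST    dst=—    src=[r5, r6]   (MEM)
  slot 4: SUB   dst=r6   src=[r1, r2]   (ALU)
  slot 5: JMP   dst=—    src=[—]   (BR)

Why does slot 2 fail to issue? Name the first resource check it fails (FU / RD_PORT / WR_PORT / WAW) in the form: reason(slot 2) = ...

reason(slot 2) = FU

  0. MUL→r6 ⇒ go  {2A/1Mu/1Ld/1B | 4r 1w}
  1. MUL→r2 ⇒ go  {2A/0Mu/1Ld/1B | 2r 0w}
  2. MUL→r0 ⇒ no(FU)  {2A/0Mu/1Ld/1B | 2r 0w}
  3. MEM ⇒ go  {2A/0Mu/0Ld/1B | 0r 0w}
  4. ALU→r6 ⇒ no(RD_PORT)  {2A/0Mu/0Ld/1B | 0r 0w}
  5. BR ⇒ go  {2A/0Mu/0Ld/0B | 0r 0w}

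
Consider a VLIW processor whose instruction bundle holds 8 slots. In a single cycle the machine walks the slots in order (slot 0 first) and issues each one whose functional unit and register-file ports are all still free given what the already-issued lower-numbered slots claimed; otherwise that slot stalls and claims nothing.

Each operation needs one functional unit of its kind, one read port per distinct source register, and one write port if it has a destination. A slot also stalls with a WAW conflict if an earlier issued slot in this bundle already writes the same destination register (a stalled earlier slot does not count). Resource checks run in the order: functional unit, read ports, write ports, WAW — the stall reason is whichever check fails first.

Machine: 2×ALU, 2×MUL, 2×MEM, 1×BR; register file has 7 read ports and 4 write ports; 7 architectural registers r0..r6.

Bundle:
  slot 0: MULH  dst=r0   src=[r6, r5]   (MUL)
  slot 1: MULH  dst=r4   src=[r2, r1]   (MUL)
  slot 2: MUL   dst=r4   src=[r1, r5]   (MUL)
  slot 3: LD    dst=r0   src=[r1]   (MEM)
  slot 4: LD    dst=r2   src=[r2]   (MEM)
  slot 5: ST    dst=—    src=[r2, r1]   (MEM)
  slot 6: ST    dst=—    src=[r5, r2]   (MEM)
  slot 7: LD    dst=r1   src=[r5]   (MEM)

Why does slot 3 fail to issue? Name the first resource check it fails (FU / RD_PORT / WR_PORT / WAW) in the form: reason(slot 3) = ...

#0 MUL src=r6,r5 dispatched  <A:2 Mu:1 Ld:2 B:1 rd:5 wr:3>
#1 MUL src=r2,r1 dispatched  <A:2 Mu:0 Ld:2 B:1 rd:3 wr:2>
#2 MUL src=r1,r5 held:FU  <A:2 Mu:0 Ld:2 B:1 rd:3 wr:2>
#3 MEM src=r1 held:WAW  <A:2 Mu:0 Ld:2 B:1 rd:3 wr:2>
#4 MEM src=r2 dispatched  <A:2 Mu:0 Ld:1 B:1 rd:2 wr:1>
#5 MEM src=r2,r1 dispatched  <A:2 Mu:0 Ld:0 B:1 rd:0 wr:1>
#6 MEM src=r5,r2 held:FU  <A:2 Mu:0 Ld:0 B:1 rd:0 wr:1>
#7 MEM src=r5 held:FU  <A:2 Mu:0 Ld:0 B:1 rd:0 wr:1>

reason(slot 3) = WAW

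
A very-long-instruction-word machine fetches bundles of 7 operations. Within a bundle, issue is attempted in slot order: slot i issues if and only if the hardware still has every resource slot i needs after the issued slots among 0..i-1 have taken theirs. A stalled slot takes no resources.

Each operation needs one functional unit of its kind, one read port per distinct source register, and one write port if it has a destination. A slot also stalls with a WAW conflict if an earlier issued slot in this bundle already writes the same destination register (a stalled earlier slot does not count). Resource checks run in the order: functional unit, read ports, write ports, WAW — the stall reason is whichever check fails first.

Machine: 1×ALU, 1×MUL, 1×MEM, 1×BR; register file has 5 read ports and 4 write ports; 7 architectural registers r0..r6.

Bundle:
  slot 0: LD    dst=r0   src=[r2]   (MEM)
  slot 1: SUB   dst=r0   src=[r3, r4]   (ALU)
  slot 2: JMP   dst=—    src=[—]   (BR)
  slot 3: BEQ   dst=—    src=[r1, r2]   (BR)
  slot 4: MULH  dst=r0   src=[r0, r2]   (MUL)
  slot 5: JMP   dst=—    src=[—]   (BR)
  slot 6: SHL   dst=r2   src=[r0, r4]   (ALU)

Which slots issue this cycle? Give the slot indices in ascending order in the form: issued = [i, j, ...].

issued = [0, 2, 6]

(0) want 1×MEM +1rd +1wr — yes → AL1|MU1|ME0|BR1|rd4|wr3
(1) want 1×ALU +2rd +1wr — WAW → AL1|MU1|ME0|BR1|rd4|wr3
(2) want 1×BR +0rd +0wr — yes → AL1|MU1|ME0|BR0|rd4|wr3
(3) want 1×BR +2rd +0wr — FU → AL1|MU1|ME0|BR0|rd4|wr3
(4) want 1×MUL +2rd +1wr — WAW → AL1|MU1|ME0|BR0|rd4|wr3
(5) want 1×BR +0rd +0wr — FU → AL1|MU1|ME0|BR0|rd4|wr3
(6) want 1×ALU +2rd +1wr — yes → AL0|MU1|ME0|BR0|rd2|wr2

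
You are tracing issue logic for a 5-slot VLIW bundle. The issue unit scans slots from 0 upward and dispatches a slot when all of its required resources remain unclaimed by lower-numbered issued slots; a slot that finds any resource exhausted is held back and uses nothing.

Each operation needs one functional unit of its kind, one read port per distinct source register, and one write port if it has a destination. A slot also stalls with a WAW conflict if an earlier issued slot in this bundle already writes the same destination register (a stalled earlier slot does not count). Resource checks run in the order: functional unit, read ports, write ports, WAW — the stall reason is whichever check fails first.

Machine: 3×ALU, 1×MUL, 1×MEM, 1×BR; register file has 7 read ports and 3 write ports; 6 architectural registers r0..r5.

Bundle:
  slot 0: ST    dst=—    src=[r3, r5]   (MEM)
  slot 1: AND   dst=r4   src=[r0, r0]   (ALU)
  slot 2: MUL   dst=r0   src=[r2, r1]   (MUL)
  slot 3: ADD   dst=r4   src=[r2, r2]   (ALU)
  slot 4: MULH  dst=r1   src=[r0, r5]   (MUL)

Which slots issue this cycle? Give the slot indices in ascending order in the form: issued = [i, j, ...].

(0) want 1×MEM +2rd +0wr — yes → AL3|MU1|ME0|BR1|rd5|wr3
(1) want 1×ALU +1rd +1wr — yes → AL2|MU1|ME0|BR1|rd4|wr2
(2) want 1×MUL +2rd +1wr — yes → AL2|MU0|ME0|BR1|rd2|wr1
(3) want 1×ALU +1rd +1wr — WAW → AL2|MU0|ME0|BR1|rd2|wr1
(4) want 1×MUL +2rd +1wr — FU → AL2|MU0|ME0|BR1|rd2|wr1

issued = [0, 1, 2]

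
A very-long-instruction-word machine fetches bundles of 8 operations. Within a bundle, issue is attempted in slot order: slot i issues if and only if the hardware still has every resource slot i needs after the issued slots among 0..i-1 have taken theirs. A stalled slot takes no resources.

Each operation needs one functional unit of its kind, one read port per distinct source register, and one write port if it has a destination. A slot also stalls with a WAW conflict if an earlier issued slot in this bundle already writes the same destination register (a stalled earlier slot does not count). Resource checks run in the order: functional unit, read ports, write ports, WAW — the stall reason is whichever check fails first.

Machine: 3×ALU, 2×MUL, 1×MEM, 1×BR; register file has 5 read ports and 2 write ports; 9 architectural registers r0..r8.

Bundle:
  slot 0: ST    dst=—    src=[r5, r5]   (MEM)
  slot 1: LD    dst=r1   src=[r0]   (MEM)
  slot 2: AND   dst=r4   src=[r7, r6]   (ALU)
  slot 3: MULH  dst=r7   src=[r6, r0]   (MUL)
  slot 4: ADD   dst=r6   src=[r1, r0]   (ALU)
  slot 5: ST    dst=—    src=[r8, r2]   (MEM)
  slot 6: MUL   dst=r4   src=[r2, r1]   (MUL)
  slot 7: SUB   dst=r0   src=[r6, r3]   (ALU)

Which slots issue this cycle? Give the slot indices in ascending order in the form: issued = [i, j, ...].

#0 MEM src=r5,r5 dispatched  <A:3 Mu:2 Ld:0 B:1 rd:4 wr:2>
#1 MEM src=r0 held:FU  <A:3 Mu:2 Ld:0 B:1 rd:4 wr:2>
#2 ALU src=r7,r6 dispatched  <A:2 Mu:2 Ld:0 B:1 rd:2 wr:1>
#3 MUL src=r6,r0 dispatched  <A:2 Mu:1 Ld:0 B:1 rd:0 wr:0>
#4 ALU src=r1,r0 held:RD_PORT  <A:2 Mu:1 Ld:0 B:1 rd:0 wr:0>
#5 MEM src=r8,r2 held:FU  <A:2 Mu:1 Ld:0 B:1 rd:0 wr:0>
#6 MUL src=r2,r1 held:RD_PORT  <A:2 Mu:1 Ld:0 B:1 rd:0 wr:0>
#7 ALU src=r6,r3 held:RD_PORT  <A:2 Mu:1 Ld:0 B:1 rd:0 wr:0>

issued = [0, 2, 3]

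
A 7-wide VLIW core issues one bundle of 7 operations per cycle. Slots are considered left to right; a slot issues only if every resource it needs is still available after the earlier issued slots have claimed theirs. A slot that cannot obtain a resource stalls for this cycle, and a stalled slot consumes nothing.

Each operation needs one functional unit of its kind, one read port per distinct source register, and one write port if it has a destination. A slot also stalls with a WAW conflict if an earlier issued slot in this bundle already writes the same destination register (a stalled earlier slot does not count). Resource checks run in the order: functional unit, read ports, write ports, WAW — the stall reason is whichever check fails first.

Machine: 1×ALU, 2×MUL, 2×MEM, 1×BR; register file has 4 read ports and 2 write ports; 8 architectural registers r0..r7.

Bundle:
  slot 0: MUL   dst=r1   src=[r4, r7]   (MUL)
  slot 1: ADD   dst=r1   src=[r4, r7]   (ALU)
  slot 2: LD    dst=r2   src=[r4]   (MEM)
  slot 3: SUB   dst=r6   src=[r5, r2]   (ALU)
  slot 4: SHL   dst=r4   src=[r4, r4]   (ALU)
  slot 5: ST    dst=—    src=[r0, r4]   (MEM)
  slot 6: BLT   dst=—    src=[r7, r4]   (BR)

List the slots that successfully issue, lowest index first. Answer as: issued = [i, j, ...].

issued = [0, 2]

slot 0 (MUL): ISSUE — free A1,Mu1,Ld2,B1 rp2 wp1
slot 1 (ALU): stall WAW — free A1,Mu1,Ld2,B1 rp2 wp1
slot 2 (MEM): ISSUE — free A1,Mu1,Ld1,B1 rp1 wp0
slot 3 (ALU): stall RD_PORT — free A1,Mu1,Ld1,B1 rp1 wp0
slot 4 (ALU): stall WR_PORT — free A1,Mu1,Ld1,B1 rp1 wp0
slot 5 (MEM): stall RD_PORT — free A1,Mu1,Ld1,B1 rp1 wp0
slot 6 (BR): stall RD_PORT — free A1,Mu1,Ld1,B1 rp1 wp0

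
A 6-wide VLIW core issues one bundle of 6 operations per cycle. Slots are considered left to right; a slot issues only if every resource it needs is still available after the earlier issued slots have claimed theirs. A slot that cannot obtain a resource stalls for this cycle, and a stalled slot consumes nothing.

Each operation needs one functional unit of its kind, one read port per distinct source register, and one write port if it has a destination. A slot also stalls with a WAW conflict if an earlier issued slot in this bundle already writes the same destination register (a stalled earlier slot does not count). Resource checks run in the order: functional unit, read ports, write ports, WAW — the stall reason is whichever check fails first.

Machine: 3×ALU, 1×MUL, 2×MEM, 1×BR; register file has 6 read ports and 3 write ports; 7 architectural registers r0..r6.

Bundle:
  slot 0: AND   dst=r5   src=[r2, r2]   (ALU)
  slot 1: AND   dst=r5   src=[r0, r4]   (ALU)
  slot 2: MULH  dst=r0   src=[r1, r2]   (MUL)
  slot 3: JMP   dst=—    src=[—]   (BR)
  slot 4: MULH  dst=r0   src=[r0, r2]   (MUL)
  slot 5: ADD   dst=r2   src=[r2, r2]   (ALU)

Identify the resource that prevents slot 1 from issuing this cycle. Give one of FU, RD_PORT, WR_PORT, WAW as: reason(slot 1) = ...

#0 ALU src=r2,r2 dispatched  <A:2 Mu:1 Ld:2 B:1 rd:5 wr:2>
#1 ALU src=r0,r4 held:WAW  <A:2 Mu:1 Ld:2 B:1 rd:5 wr:2>
#2 MUL src=r1,r2 dispatched  <A:2 Mu:0 Ld:2 B:1 rd:3 wr:1>
#3 BR src=- dispatched  <A:2 Mu:0 Ld:2 B:0 rd:3 wr:1>
#4 MUL src=r0,r2 held:FU  <A:2 Mu:0 Ld:2 B:0 rd:3 wr:1>
#5 ALU src=r2,r2 dispatched  <A:1 Mu:0 Ld:2 B:0 rd:2 wr:0>

reason(slot 1) = WAW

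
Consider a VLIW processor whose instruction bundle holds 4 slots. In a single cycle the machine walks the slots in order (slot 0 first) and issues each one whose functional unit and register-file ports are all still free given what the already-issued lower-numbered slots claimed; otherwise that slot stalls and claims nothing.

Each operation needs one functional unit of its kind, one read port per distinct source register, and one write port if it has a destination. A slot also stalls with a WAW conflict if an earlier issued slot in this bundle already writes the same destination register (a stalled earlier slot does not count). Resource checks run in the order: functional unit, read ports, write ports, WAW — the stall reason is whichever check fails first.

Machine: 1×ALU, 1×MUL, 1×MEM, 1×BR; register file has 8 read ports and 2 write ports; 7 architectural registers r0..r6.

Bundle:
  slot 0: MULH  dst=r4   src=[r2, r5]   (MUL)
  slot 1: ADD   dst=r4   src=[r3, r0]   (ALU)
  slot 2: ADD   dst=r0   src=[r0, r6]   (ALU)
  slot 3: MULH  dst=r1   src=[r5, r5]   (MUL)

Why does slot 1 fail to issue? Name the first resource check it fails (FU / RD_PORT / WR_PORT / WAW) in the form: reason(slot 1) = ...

reason(slot 1) = WAW

(0) want 1×MUL +2rd +1wr — yes → AL1|MU0|ME1|BR1|rd6|wr1
(1) want 1×ALU +2rd +1wr — WAW → AL1|MU0|ME1|BR1|rd6|wr1
(2) want 1×ALU +2rd +1wr — yes → AL0|MU0|ME1|BR1|rd4|wr0
(3) want 1×MUL +1rd +1wr — FU → AL0|MU0|ME1|BR1|rd4|wr0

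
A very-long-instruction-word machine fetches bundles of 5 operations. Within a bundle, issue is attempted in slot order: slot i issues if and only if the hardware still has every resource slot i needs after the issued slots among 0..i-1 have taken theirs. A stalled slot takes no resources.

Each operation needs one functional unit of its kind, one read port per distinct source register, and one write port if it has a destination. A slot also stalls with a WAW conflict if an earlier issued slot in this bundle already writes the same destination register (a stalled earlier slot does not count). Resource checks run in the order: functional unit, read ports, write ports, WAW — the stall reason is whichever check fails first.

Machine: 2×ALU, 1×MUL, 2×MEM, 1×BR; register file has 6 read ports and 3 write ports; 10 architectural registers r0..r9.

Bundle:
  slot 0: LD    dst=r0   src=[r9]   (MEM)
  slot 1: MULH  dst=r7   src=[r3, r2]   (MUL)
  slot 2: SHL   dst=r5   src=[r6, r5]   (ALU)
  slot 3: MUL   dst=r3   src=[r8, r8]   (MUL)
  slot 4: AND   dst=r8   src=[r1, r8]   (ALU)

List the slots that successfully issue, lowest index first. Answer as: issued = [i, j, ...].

issued = [0, 1, 2]

#0 MEM src=r9 dispatched  <A:2 Mu:1 Ld:1 B:1 rd:5 wr:2>
#1 MUL src=r3,r2 dispatched  <A:2 Mu:0 Ld:1 B:1 rd:3 wr:1>
#2 ALU src=r6,r5 dispatched  <A:1 Mu:0 Ld:1 B:1 rd:1 wr:0>
#3 MUL src=r8,r8 held:FU  <A:1 Mu:0 Ld:1 B:1 rd:1 wr:0>
#4 ALU src=r1,r8 held:RD_PORT  <A:1 Mu:0 Ld:1 B:1 rd:1 wr:0>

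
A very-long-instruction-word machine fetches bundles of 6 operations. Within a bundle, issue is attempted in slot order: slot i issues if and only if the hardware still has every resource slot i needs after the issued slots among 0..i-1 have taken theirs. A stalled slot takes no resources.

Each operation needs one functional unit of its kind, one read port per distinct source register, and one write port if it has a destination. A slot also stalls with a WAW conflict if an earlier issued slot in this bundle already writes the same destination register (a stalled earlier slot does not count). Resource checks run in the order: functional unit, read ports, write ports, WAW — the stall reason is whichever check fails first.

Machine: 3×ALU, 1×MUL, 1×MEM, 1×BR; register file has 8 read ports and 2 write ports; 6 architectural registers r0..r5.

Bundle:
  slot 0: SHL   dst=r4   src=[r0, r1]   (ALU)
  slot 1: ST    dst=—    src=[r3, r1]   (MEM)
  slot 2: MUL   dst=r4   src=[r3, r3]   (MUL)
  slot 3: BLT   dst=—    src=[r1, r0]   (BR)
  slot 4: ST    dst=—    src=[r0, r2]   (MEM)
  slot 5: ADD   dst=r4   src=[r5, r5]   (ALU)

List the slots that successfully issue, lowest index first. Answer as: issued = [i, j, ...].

[0] ALU needs rd=2 wr=1: ok; after: ALU=2 MUL=1 MEM=1 BR=1, R=6, W=1
[1] MEM needs rd=2 wr=0: ok; after: ALU=2 MUL=1 MEM=0 BR=1, R=4, W=1
[2] MUL needs rd=1 wr=1: WAW; after: ALU=2 MUL=1 MEM=0 BR=1, R=4, W=1
[3] BR needs rd=2 wr=0: ok; after: ALU=2 MUL=1 MEM=0 BR=0, R=2, W=1
[4] MEM needs rd=2 wr=0: FU; after: ALU=2 MUL=1 MEM=0 BR=0, R=2, W=1
[5] ALU needs rd=1 wr=1: WAW; after: ALU=2 MUL=1 MEM=0 BR=0, R=2, W=1

issued = [0, 1, 3]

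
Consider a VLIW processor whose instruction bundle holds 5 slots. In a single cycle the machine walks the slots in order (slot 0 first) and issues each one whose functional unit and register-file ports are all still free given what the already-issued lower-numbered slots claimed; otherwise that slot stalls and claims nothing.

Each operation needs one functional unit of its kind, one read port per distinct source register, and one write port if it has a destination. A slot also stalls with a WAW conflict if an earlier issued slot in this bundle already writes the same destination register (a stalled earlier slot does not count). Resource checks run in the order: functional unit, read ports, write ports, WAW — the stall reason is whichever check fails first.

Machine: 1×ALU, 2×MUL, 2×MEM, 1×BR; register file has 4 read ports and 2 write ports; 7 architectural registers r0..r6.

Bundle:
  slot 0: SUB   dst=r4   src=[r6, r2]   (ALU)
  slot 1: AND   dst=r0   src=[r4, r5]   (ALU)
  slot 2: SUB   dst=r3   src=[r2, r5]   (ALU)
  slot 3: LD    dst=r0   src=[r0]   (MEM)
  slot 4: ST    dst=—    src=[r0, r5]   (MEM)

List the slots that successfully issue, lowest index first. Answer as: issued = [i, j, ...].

issued = [0, 3]

  0. ALU→r4 ⇒ go  {0A/2Mu/2Ld/1B | 2r 1w}
  1. ALU→r0 ⇒ no(FU)  {0A/2Mu/2Ld/1B | 2r 1w}
  2. ALU→r3 ⇒ no(FU)  {0A/2Mu/2Ld/1B | 2r 1w}
  3. MEM→r0 ⇒ go  {0A/2Mu/1Ld/1B | 1r 0w}
  4. MEM ⇒ no(RD_PORT)  {0A/2Mu/1Ld/1B | 1r 0w}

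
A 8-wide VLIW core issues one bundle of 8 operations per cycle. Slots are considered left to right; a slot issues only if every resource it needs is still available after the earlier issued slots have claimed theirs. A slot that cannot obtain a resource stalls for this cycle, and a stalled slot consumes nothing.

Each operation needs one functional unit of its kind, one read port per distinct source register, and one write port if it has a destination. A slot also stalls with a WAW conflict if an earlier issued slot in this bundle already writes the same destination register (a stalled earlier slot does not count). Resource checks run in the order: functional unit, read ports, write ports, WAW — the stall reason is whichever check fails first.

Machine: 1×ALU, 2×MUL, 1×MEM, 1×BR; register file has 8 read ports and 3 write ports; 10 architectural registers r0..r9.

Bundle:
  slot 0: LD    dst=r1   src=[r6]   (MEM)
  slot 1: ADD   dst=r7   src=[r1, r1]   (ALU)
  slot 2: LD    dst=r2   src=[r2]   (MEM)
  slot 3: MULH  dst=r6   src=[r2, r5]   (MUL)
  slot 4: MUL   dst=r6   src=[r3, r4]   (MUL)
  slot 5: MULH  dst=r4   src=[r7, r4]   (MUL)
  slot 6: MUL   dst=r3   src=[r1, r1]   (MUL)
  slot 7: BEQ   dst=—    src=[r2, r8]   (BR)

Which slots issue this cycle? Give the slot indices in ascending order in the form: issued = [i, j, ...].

issued = [0, 1, 3, 7]

  0. MEM→r1 ⇒ go  {1A/2Mu/0Ld/1B | 7r 2w}
  1. ALU→r7 ⇒ go  {0A/2Mu/0Ld/1B | 6r 1w}
  2. MEM→r2 ⇒ no(FU)  {0A/2Mu/0Ld/1B | 6r 1w}
  3. MUL→r6 ⇒ go  {0A/1Mu/0Ld/1B | 4r 0w}
  4. MUL→r6 ⇒ no(WR_PORT)  {0A/1Mu/0Ld/1B | 4r 0w}
  5. MUL→r4 ⇒ no(WR_PORT)  {0A/1Mu/0Ld/1B | 4r 0w}
  6. MUL→r3 ⇒ no(WR_PORT)  {0A/1Mu/0Ld/1B | 4r 0w}
  7. BR ⇒ go  {0A/1Mu/0Ld/0B | 2r 0w}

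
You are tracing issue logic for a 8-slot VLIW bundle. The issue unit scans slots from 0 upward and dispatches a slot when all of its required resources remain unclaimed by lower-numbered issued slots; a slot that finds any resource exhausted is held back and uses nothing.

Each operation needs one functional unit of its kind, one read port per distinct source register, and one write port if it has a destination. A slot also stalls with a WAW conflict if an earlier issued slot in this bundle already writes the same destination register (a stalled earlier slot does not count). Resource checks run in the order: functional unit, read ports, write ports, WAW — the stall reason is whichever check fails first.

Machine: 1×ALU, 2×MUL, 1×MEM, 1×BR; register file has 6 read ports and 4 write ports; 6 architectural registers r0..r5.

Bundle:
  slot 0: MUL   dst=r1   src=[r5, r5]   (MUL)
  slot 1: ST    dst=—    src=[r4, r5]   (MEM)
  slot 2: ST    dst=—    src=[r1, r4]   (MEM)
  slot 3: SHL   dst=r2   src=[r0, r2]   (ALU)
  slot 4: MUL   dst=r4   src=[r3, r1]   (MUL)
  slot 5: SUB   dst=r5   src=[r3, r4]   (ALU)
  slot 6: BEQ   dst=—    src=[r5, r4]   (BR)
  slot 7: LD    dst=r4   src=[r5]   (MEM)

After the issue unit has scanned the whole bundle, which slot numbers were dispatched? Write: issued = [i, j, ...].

issued = [0, 1, 3]

#0 MUL src=r5,r5 dispatched  <A:1 Mu:1 Ld:1 B:1 rd:5 wr:3>
#1 MEM src=r4,r5 dispatched  <A:1 Mu:1 Ld:0 B:1 rd:3 wr:3>
#2 MEM src=r1,r4 held:FU  <A:1 Mu:1 Ld:0 B:1 rd:3 wr:3>
#3 ALU src=r0,r2 dispatched  <A:0 Mu:1 Ld:0 B:1 rd:1 wr:2>
#4 MUL src=r3,r1 held:RD_PORT  <A:0 Mu:1 Ld:0 B:1 rd:1 wr:2>
#5 ALU src=r3,r4 held:FU  <A:0 Mu:1 Ld:0 B:1 rd:1 wr:2>
#6 BR src=r5,r4 held:RD_PORT  <A:0 Mu:1 Ld:0 B:1 rd:1 wr:2>
#7 MEM src=r5 held:FU  <A:0 Mu:1 Ld:0 B:1 rd:1 wr:2>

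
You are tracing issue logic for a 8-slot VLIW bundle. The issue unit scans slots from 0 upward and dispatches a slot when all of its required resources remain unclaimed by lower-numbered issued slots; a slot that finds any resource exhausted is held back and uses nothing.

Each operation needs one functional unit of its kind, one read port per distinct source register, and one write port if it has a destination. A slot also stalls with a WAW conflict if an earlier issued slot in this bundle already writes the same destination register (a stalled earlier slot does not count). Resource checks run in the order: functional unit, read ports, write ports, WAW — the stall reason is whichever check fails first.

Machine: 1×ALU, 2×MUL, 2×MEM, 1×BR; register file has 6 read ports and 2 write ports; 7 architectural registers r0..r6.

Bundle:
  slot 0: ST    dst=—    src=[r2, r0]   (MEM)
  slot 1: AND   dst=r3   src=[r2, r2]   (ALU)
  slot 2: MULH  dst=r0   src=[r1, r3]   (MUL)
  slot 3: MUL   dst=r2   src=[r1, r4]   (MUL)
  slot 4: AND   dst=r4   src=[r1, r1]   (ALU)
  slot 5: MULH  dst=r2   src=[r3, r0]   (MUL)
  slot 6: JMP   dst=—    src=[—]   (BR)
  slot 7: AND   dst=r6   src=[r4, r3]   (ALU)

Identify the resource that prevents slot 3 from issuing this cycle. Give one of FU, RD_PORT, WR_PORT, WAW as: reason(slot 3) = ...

(0) want 1×MEM +2rd +0wr — yes → AL1|MU2|ME1|BR1|rd4|wr2
(1) want 1×ALU +1rd +1wr — yes → AL0|MU2|ME1|BR1|rd3|wr1
(2) want 1×MUL +2rd +1wr — yes → AL0|MU1|ME1|BR1|rd1|wr0
(3) want 1×MUL +2rd +1wr — RD_PORT → AL0|MU1|ME1|BR1|rd1|wr0
(4) want 1×ALU +1rd +1wr — FU → AL0|MU1|ME1|BR1|rd1|wr0
(5) want 1×MUL +2rd +1wr — RD_PORT → AL0|MU1|ME1|BR1|rd1|wr0
(6) want 1×BR +0rd +0wr — yes → AL0|MU1|ME1|BR0|rd1|wr0
(7) want 1×ALU +2rd +1wr — FU → AL0|MU1|ME1|BR0|rd1|wr0

reason(slot 3) = RD_PORT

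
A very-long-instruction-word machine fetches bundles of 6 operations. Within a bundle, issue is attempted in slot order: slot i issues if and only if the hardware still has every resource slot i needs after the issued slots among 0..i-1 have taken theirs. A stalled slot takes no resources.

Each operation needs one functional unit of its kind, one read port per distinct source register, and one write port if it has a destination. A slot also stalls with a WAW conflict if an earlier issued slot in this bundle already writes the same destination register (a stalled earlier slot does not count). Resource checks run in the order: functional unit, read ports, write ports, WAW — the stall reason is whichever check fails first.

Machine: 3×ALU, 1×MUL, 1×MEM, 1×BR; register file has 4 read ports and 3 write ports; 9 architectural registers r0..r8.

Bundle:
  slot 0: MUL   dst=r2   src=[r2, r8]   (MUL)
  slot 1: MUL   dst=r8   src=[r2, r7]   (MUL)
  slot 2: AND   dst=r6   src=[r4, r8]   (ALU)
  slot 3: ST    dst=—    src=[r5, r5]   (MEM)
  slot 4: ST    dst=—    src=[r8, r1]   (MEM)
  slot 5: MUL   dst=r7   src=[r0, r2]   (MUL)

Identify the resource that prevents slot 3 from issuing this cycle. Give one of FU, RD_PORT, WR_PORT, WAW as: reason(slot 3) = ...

reason(slot 3) = RD_PORT

[0] MUL needs rd=2 wr=1: ok; after: ALU=3 MUL=0 MEM=1 BR=1, R=2, W=2
[1] MUL needs rd=2 wr=1: FU; after: ALU=3 MUL=0 MEM=1 BR=1, R=2, W=2
[2] ALU needs rd=2 wr=1: ok; after: ALU=2 MUL=0 MEM=1 BR=1, R=0, W=1
[3] MEM needs rd=1 wr=0: RD_PORT; after: ALU=2 MUL=0 MEM=1 BR=1, R=0, W=1
[4] MEM needs rd=2 wr=0: RD_PORT; after: ALU=2 MUL=0 MEM=1 BR=1, R=0, W=1
[5] MUL needs rd=2 wr=1: FU; after: ALU=2 MUL=0 MEM=1 BR=1, R=0, W=1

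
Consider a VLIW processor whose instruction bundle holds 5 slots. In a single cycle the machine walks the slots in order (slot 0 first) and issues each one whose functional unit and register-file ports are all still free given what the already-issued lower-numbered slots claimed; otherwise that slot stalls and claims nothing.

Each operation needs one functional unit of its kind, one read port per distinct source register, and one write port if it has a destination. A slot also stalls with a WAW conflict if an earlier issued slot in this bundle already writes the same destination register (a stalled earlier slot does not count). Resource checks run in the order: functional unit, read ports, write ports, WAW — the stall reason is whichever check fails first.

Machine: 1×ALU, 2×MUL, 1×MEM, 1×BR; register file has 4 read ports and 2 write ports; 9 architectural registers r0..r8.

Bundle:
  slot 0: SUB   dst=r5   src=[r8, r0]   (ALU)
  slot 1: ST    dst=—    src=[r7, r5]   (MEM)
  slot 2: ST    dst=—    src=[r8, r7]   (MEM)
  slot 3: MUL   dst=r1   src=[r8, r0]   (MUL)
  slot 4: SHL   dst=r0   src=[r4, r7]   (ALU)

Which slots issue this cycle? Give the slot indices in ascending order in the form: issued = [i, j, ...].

issued = [0, 1]

#0 ALU src=r8,r0 dispatched  <A:0 Mu:2 Ld:1 B:1 rd:2 wr:1>
#1 MEM src=r7,r5 dispatched  <A:0 Mu:2 Ld:0 B:1 rd:0 wr:1>
#2 MEM src=r8,r7 held:FU  <A:0 Mu:2 Ld:0 B:1 rd:0 wr:1>
#3 MUL src=r8,r0 held:RD_PORT  <A:0 Mu:2 Ld:0 B:1 rd:0 wr:1>
#4 ALU src=r4,r7 held:FU  <A:0 Mu:2 Ld:0 B:1 rd:0 wr:1>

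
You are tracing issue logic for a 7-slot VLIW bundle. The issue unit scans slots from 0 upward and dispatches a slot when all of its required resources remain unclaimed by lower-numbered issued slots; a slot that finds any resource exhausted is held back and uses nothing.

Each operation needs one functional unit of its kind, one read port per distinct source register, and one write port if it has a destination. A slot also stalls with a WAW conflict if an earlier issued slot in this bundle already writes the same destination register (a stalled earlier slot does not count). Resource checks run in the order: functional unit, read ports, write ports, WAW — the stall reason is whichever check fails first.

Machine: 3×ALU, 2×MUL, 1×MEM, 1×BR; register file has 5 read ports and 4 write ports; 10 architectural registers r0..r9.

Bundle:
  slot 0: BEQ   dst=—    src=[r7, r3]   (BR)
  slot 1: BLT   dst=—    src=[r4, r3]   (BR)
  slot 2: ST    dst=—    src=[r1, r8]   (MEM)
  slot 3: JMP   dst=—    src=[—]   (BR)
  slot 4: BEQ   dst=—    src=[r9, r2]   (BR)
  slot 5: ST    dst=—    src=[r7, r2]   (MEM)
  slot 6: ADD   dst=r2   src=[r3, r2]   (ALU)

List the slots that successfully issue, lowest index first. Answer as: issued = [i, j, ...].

[0] BR needs rd=2 wr=0: ok; after: ALU=3 MUL=2 MEM=1 BR=0, R=3, W=4
[1] BR needs rd=2 wr=0: FU; after: ALU=3 MUL=2 MEM=1 BR=0, R=3, W=4
[2] MEM needs rd=2 wr=0: ok; after: ALU=3 MUL=2 MEM=0 BR=0, R=1, W=4
[3] BR needs rd=0 wr=0: FU; after: ALU=3 MUL=2 MEM=0 BR=0, R=1, W=4
[4] BR needs rd=2 wr=0: FU; after: ALU=3 MUL=2 MEM=0 BR=0, R=1, W=4
[5] MEM needs rd=2 wr=0: FU; after: ALU=3 MUL=2 MEM=0 BR=0, R=1, W=4
[6] ALU needs rd=2 wr=1: RD_PORT; after: ALU=3 MUL=2 MEM=0 BR=0, R=1, W=4

issued = [0, 2]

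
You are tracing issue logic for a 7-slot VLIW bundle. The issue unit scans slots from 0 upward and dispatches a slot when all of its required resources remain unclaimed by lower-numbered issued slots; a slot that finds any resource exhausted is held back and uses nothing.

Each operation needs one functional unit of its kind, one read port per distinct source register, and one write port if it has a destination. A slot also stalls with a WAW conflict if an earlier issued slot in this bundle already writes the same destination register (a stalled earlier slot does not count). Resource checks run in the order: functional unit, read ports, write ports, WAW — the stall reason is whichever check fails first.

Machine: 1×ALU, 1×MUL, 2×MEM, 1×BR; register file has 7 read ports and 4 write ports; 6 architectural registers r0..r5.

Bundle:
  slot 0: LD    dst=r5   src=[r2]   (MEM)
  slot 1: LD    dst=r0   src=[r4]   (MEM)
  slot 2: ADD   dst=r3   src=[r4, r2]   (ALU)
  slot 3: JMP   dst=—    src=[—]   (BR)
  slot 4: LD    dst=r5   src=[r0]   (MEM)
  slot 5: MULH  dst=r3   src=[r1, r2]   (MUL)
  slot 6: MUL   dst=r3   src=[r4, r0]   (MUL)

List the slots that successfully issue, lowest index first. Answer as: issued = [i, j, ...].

issued = [0, 1, 2, 3]

[0] MEM needs rd=1 wr=1: ok; after: ALU=1 MUL=1 MEM=1 BR=1, R=6, W=3
[1] MEM needs rd=1 wr=1: ok; after: ALU=1 MUL=1 MEM=0 BR=1, R=5, W=2
[2] ALU needs rd=2 wr=1: ok; after: ALU=0 MUL=1 MEM=0 BR=1, R=3, W=1
[3] BR needs rd=0 wr=0: ok; after: ALU=0 MUL=1 MEM=0 BR=0, R=3, W=1
[4] MEM needs rd=1 wr=1: FU; after: ALU=0 MUL=1 MEM=0 BR=0, R=3, W=1
[5] MUL needs rd=2 wr=1: WAW; after: ALU=0 MUL=1 MEM=0 BR=0, R=3, W=1
[6] MUL needs rd=2 wr=1: WAW; after: ALU=0 MUL=1 MEM=0 BR=0, R=3, W=1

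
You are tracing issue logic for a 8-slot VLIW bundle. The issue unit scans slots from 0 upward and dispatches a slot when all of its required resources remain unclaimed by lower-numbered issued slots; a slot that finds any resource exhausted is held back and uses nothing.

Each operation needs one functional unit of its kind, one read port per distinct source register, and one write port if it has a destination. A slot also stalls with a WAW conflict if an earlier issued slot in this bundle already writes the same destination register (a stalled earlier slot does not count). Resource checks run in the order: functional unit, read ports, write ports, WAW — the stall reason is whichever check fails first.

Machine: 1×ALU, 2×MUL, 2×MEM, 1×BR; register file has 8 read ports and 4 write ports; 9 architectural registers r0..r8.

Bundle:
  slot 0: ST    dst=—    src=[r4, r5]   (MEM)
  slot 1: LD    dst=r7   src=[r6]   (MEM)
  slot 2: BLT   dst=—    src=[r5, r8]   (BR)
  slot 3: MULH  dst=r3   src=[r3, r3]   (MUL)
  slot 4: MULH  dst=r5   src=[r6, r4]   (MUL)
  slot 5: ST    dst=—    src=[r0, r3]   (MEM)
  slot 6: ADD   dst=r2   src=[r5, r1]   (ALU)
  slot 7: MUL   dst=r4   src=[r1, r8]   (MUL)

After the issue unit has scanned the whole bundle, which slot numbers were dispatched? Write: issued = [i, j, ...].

issued = [0, 1, 2, 3, 4]

  0. MEM ⇒ go  {1A/2Mu/1Ld/1B | 6r 4w}
  1. MEM→r7 ⇒ go  {1A/2Mu/0Ld/1B | 5r 3w}
  2. BR ⇒ go  {1A/2Mu/0Ld/0B | 3r 3w}
  3. MUL→r3 ⇒ go  {1A/1Mu/0Ld/0B | 2r 2w}
  4. MUL→r5 ⇒ go  {1A/0Mu/0Ld/0B | 0r 1w}
  5. MEM ⇒ no(FU)  {1A/0Mu/0Ld/0B | 0r 1w}
  6. ALU→r2 ⇒ no(RD_PORT)  {1A/0Mu/0Ld/0B | 0r 1w}
  7. MUL→r4 ⇒ no(FU)  {1A/0Mu/0Ld/0B | 0r 1w}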